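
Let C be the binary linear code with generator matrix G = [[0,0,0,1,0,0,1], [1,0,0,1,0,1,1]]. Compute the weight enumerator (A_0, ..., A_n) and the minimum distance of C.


Weight distribution: A_0 = 1, A_2 = 2, A_4 = 1. Minimum distance d = 2.

Enumerate all 2^2 = 4 messages m ∈ F_2^2.
For each, compute codeword c = mG in F_2^7, then tally its weight.
  m = 00 → c = 0000000, weight = 0.
  m = 10 → c = 0001001, weight = 2.
  m = 01 → c = 1001011, weight = 4.
  m = 11 → c = 1000010, weight = 2.
Tally weights:
  weight 0: 1 codewords.
  weight 2: 2 codewords.
  weight 4: 1 codewords.
Minimum distance d = smallest w > 0 with A_w > 0 = 2.
Sanity: Σ A_w = 4 = 2^2 = 4 ✓.


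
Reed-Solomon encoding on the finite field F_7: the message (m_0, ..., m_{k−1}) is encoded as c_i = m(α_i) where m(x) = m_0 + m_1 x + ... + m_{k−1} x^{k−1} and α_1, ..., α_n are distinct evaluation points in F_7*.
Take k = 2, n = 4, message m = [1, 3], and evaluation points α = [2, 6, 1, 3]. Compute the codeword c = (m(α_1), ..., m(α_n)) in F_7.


c = [0, 5, 4, 3]

Message polynomial: m(x) = 1 + 3·x (mod 7).
For each evaluation point α_i, compute m(α_i) mod 7:
  α_1 = 2: Horner steps 3 → 0, so m(2) = 0.
  α_2 = 6: Horner steps 3 → 5, so m(6) = 5.
  α_3 = 1: Horner steps 3 → 4, so m(1) = 4.
  α_4 = 3: Horner steps 3 → 3, so m(3) = 3.
Codeword c = [0, 5, 4, 3] ∈ F_7^4.


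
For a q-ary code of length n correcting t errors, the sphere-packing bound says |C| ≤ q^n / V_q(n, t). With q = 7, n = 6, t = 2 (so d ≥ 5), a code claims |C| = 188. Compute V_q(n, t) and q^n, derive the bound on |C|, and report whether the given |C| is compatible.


V_q(n, t) = 577, q^n = 117649, Hamming bound = 203, |C| = 188 ≤ bound (satisfied).

Step 1: Compute V_q(n, t) = Σ_{j=0}^2 C(n, j) (q−1)^j.
  j = 0: C(6,0)·(6)^0 = 1·1 = 1.
  j = 1: C(6,1)·(6)^1 = 6·6 = 36.
  j = 2: C(6,2)·(6)^2 = 15·36 = 540.
  V_q(n, t) = 1 + 36 + 540 = 577.
Step 2: q^n = 7^6 = 117649.
Step 3: Hamming bound ⌊q^n / V_q(n,t)⌋ = ⌊117649/577⌋ = 203.
Step 4: Compare |C| = 188 to 203: satisfied.
The claimed |C| lies below the Hamming bound.


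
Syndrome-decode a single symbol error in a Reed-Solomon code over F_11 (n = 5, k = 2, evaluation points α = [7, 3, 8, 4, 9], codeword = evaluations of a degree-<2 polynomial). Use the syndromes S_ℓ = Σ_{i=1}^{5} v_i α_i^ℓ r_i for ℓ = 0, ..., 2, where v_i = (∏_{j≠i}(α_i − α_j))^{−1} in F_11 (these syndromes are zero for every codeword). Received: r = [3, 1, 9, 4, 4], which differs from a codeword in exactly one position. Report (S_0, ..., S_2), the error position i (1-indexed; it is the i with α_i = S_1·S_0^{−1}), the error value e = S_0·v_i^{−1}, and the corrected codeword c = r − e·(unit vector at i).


S = (5, 9, 3), error at position 4, error magnitude e = 8, c = [3, 1, 9, 7, 4].

Step 1: column multipliers v_i = (∏_{j≠i}(α_i − α_j))^{−1} mod 11.
  i = 1 (α = 7): (7−3)(7−8)(7−4)(7−9) = 4·(−1)·3·(−2) = 24 ≡ 2, so v_1 = 2^{−1} = 6 (mod 11).
  i = 2 (α = 3): (3−7)(3−8)(3−4)(3−9) = (−4)·(−5)·(−1)·(−6) = 120 ≡ 10, so v_2 = 10^{−1} = 10 (mod 11).
  i = 3 (α = 8): (8−7)(8−3)(8−4)(8−9) = 1·5·4·(−1) = −20 ≡ 2, so v_3 = 2^{−1} = 6 (mod 11).
  i = 4 (α = 4): (4−7)(4−3)(4−8)(4−9) = (−3)·1·(−4)·(−5) = −60 ≡ 6, so v_4 = 6^{−1} = 2 (mod 11).
  i = 5 (α = 9): (9−7)(9−3)(9−8)(9−4) = 2·6·1·5 = 60 ≡ 5, so v_5 = 5^{−1} = 9 (mod 11).
  v = [6, 10, 6, 2, 9].
Step 2: syndromes of r = [3, 1, 9, 4, 4] (all sums mod 11).
  S_0 = Σ v_i r_i = 6·3 + 10·1 + 6·9 + 2·4 + 9·4 = 126 ≡ 5.
  S_1 = Σ v_i α_i r_i = 6·7·3 + 10·3·1 + 6·8·9 + 2·4·4 + 9·9·4 = 944 ≡ 9.
  α_i^2 mod 11 = [5, 9, 9, 5, 4].
  S_2 = Σ v_i α_i^2 r_i = 6·5·3 + 10·9·1 + 6·9·9 + 2·5·4 + 9·4·4 = 850 ≡ 3.
  S = (5, 9, 3) ≠ 0, so r is not a codeword (an error is present).
Step 3: locate the error. For a single error e at position i, S_ℓ = v_i·e·α_i^ℓ, so α_err = S_1/S_0.
  S_0^{−1} = 5^{−1} = 9 (mod 11), so α_err = 9·9 = 81 ≡ 4 = α_4. Error position i = 4.
  Consistency check: S_2/S_1 = 3·5 = 15 ≡ 4 = α_err ✓ (single-error assumption holds).
Step 4: error magnitude e = S_0/v_4 = S_0·∏_{j≠4}(α_4 − α_j) = 5·6 = 30 ≡ 8 (mod 11).
Step 5: correct position 4: c_4 = r_4 − e = 4 − 8 ≡ 7 (mod 11). Hence c = [3, 1, 9, 7, 4].
  Check: interpolating c through the α_i gives m(x) = 5 + 6·x (degree < 2) with m(α_i) = c_i for every i, so c is indeed a codeword.


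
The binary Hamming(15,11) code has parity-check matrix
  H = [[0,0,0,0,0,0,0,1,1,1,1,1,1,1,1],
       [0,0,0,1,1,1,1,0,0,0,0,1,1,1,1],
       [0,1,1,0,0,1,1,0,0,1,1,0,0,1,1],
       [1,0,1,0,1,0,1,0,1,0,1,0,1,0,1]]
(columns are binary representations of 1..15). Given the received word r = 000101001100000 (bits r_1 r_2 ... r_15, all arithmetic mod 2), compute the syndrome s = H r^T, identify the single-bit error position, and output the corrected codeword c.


s = (0, 0, 0, 1)^T, error position = 1, corrected codeword c = 100101001100000

Compute s = H r^T mod 2 one row at a time:
  s_1 = 0 + 1 + 1 + 0 + 0 + 0 + 0 + 0 = 2 ≡ 0 (mod 2).
  s_2 = 1 + 0 + 1 + 0 + 0 + 0 + 0 + 0 = 2 ≡ 0 (mod 2).
  s_3 = 0 + 0 + 1 + 0 + 1 + 0 + 0 + 0 = 2 ≡ 0 (mod 2).
  s_4 = 0 + 0 + 0 + 0 + 1 + 0 + 0 + 0 = 1 ≡ 1 (mod 2).
s = (0, 0, 0, 1)^T — this equals column 1 of H (binary 0001), so error is at position 1.
Correct: flip bit 1 of r = 000101001100000 to get c = 100101001100000.


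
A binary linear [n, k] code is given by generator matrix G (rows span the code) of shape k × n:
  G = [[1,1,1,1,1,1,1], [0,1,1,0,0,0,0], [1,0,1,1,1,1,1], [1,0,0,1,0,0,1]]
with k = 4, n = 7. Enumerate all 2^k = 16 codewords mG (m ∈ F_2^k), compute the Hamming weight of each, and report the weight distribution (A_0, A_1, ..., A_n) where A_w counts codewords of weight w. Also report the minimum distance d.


Weight distribution: A_0 = 1, A_1 = 2, A_2 = 2, A_3 = 3, A_4 = 3, A_5 = 2, A_6 = 2, A_7 = 1. Minimum distance d = 1.

Enumerate all 2^4 = 16 messages m ∈ F_2^4.
For each, compute codeword c = mG in F_2^7, then tally its weight.
  m = 0000 → c = 0000000, weight = 0.
  m = 1000 → c = 1111111, weight = 7.
  m = 0100 → c = 0110000, weight = 2.
  m = 1100 → c = 1001111, weight = 5.
  m = 0010 → c = 1011111, weight = 6.
  m = 1010 → c = 0100000, weight = 1.
  m = 0110 → c = 1101111, weight = 6.
  m = 1110 → c = 0010000, weight = 1.
  m = 0001 → c = 1001001, weight = 3.
  m = 1001 → c = 0110110, weight = 4.
  m = 0101 → c = 1111001, weight = 5.
  m = 1101 → c = 0000110, weight = 2.
  m = 0011 → c = 0010110, weight = 3.
  m = 1011 → c = 1101001, weight = 4.
  m = 0111 → c = 0100110, weight = 3.
  m = 1111 → c = 1011001, weight = 4.
Tally weights:
  weight 0: 1 codewords.
  weight 1: 2 codewords.
  weight 2: 2 codewords.
  weight 3: 3 codewords.
  weight 4: 3 codewords.
  weight 5: 2 codewords.
  weight 6: 2 codewords.
  weight 7: 1 codewords.
Minimum distance d = smallest w > 0 with A_w > 0 = 1.
Sanity: Σ A_w = 16 = 2^4 = 16 ✓.


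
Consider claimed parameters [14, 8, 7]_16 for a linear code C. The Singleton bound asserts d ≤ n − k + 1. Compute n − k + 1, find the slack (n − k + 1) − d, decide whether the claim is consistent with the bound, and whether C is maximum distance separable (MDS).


Singleton RHS = n − k + 1 = 7, slack = 0, bound satisfied, MDS.

Singleton bound: d ≤ n − k + 1.
Here n = 14, k = 8, so n − k + 1 = 7.
Given d = 7, check d ≤ 7: YES.
Slack = (n − k + 1) − d = 0.
The code is MDS (slack = 0).
Description: the claimed parameters are [14, 8, 7]_16; such a code would be MDS (meets Singleton bound).


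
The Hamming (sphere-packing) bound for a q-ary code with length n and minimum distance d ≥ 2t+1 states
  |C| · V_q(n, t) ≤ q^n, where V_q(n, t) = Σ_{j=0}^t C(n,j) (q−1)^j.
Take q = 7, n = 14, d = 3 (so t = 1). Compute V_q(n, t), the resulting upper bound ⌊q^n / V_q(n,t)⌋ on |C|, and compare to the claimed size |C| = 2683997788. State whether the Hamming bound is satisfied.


V_q(n, t) = 85, q^n = 678223072849, Hamming bound = 7979094974, |C| = 2683997788 ≤ bound (satisfied).

Step 1: Compute V_q(n, t) = Σ_{j=0}^1 C(n, j) (q−1)^j.
  j = 0: C(14,0)·(6)^0 = 1·1 = 1.
  j = 1: C(14,1)·(6)^1 = 14·6 = 84.
  V_q(n, t) = 1 + 84 = 85.
Step 2: q^n = 7^14 = 678223072849.
Step 3: Hamming bound ⌊q^n / V_q(n,t)⌋ = ⌊678223072849/85⌋ = 7979094974.
Step 4: Compare |C| = 2683997788 to 7979094974: satisfied.
The claimed |C| lies below the Hamming bound.


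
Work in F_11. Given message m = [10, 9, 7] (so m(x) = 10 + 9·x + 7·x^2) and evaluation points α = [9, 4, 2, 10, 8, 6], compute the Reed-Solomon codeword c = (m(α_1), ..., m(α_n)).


c = [9, 4, 1, 8, 2, 8]

Message polynomial: m(x) = 10 + 9·x + 7·x^2 (mod 11).
For each evaluation point α_i, compute m(α_i) mod 11:
  α_1 = 9: Horner steps 7 → 6 → 9, so m(9) = 9.
  α_2 = 4: Horner steps 7 → 4 → 4, so m(4) = 4.
  α_3 = 2: Horner steps 7 → 1 → 1, so m(2) = 1.
  α_4 = 10: Horner steps 7 → 2 → 8, so m(10) = 8.
  α_5 = 8: Horner steps 7 → 10 → 2, so m(8) = 2.
  α_6 = 6: Horner steps 7 → 7 → 8, so m(6) = 8.
Codeword c = [9, 4, 1, 8, 2, 8] ∈ F_11^6.


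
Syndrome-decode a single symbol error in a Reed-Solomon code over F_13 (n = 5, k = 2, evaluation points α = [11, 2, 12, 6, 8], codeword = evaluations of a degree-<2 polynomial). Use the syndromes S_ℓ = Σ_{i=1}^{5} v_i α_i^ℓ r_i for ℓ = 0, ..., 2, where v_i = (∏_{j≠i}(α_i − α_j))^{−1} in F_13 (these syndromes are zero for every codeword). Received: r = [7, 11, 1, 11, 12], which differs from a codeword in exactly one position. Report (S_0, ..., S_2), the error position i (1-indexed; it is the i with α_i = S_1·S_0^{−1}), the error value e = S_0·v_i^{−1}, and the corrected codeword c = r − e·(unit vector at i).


S = (1, 2, 4), error at position 2, error magnitude e = 2, c = [7, 9, 1, 11, 12].

Step 1: column multipliers v_i = (∏_{j≠i}(α_i − α_j))^{−1} mod 13.
  i = 1 (α = 11): (11−2)(11−12)(11−6)(11−8) = 9·(−1)·5·3 = −135 ≡ 8, so v_1 = 8^{−1} = 5 (mod 13).
  i = 2 (α = 2): (2−11)(2−12)(2−6)(2−8) = (−9)·(−10)·(−4)·(−6) = 2160 ≡ 2, so v_2 = 2^{−1} = 7 (mod 13).
  i = 3 (α = 12): (12−11)(12−2)(12−6)(12−8) = 1·10·6·4 = 240 ≡ 6, so v_3 = 6^{−1} = 11 (mod 13).
  i = 4 (α = 6): (6−11)(6−2)(6−12)(6−8) = (−5)·4·(−6)·(−2) = −240 ≡ 7, so v_4 = 7^{−1} = 2 (mod 13).
  i = 5 (α = 8): (8−11)(8−2)(8−12)(8−6) = (−3)·6·(−4)·2 = 144 ≡ 1, so v_5 = 1^{−1} = 1 (mod 13).
  v = [5, 7, 11, 2, 1].
Step 2: syndromes of r = [7, 11, 1, 11, 12] (all sums mod 13).
  S_0 = Σ v_i r_i = 5·7 + 7·11 + 11·1 + 2·11 + 1·12 = 157 ≡ 1.
  S_1 = Σ v_i α_i r_i = 5·11·7 + 7·2·11 + 11·12·1 + 2·6·11 + 1·8·12 = 899 ≡ 2.
  α_i^2 mod 13 = [4, 4, 1, 10, 12].
  S_2 = Σ v_i α_i^2 r_i = 5·4·7 + 7·4·11 + 11·1·1 + 2·10·11 + 1·12·12 = 823 ≡ 4.
  S = (1, 2, 4) ≠ 0, so r is not a codeword (an error is present).
Step 3: locate the error. For a single error e at position i, S_ℓ = v_i·e·α_i^ℓ, so α_err = S_1/S_0.
  S_0^{−1} = 1^{−1} = 1 (mod 13), so α_err = 2·1 = 2 ≡ 2 = α_2. Error position i = 2.
  Consistency check: S_2/S_1 = 4·7 = 28 ≡ 2 = α_err ✓ (single-error assumption holds).
Step 4: error magnitude e = S_0/v_2 = S_0·∏_{j≠2}(α_2 − α_j) = 1·2 = 2 ≡ 2 (mod 13).
Step 5: correct position 2: c_2 = r_2 − e = 11 − 2 ≡ 9 (mod 13). Hence c = [7, 9, 1, 11, 12].
  Check: interpolating c through the α_i gives m(x) = 8 + 7·x (degree < 2) with m(α_i) = c_i for every i, so c is indeed a codeword.


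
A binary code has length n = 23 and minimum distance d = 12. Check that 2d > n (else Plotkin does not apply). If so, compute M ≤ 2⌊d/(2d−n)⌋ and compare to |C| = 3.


Plotkin bound M ≤ 24; given |C| = 3 ≤ bound (satisfied).

Check applicability: 2d = 24, n = 23.
2d − n = 1 > 0, so Plotkin applies.
Compute d/(2d−n) = 12/1 ≈ 12.0000.
⌊d/(2d−n)⌋ = 12.
Plotkin bound: M ≤ 2·12 = 24.
Given |C| = 3, check: satisfied.
This |C| is below the Plotkin bound.


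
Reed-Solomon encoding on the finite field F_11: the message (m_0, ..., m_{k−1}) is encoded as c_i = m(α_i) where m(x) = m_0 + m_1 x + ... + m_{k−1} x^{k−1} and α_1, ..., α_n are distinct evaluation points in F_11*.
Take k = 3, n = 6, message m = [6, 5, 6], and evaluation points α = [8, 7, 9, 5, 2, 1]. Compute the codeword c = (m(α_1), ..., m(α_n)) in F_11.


c = [1, 5, 9, 5, 7, 6]

Message polynomial: m(x) = 6 + 5·x + 6·x^2 (mod 11).
For each evaluation point α_i, compute m(α_i) mod 11:
  α_1 = 8: Horner steps 6 → 9 → 1, so m(8) = 1.
  α_2 = 7: Horner steps 6 → 3 → 5, so m(7) = 5.
  α_3 = 9: Horner steps 6 → 4 → 9, so m(9) = 9.
  α_4 = 5: Horner steps 6 → 2 → 5, so m(5) = 5.
  α_5 = 2: Horner steps 6 → 6 → 7, so m(2) = 7.
  α_6 = 1: Horner steps 6 → 0 → 6, so m(1) = 6.
Codeword c = [1, 5, 9, 5, 7, 6] ∈ F_11^6.


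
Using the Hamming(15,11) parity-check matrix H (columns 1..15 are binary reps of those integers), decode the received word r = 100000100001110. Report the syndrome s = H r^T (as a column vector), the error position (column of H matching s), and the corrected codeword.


s = (1, 0, 0, 1)^T, error position = 9, corrected codeword c = 100000101001110

Compute s = H r^T mod 2 one row at a time:
  s_1 = 0 + 0 + 0 + 0 + 1 + 1 + 1 + 0 = 3 ≡ 1 (mod 2).
  s_2 = 0 + 0 + 0 + 1 + 1 + 1 + 1 + 0 = 4 ≡ 0 (mod 2).
  s_3 = 0 + 0 + 0 + 1 + 0 + 0 + 1 + 0 = 2 ≡ 0 (mod 2).
  s_4 = 1 + 0 + 0 + 1 + 0 + 0 + 1 + 0 = 3 ≡ 1 (mod 2).
s = (1, 0, 0, 1)^T — this equals column 9 of H (binary 1001), so error is at position 9.
Correct: flip bit 9 of r = 100000100001110 to get c = 100000101001110.


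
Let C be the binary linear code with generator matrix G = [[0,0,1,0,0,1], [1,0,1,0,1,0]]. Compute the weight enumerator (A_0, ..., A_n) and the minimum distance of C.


Weight distribution: A_0 = 1, A_2 = 1, A_3 = 2. Minimum distance d = 2.

Enumerate all 2^2 = 4 messages m ∈ F_2^2.
For each, compute codeword c = mG in F_2^6, then tally its weight.
  m = 00 → c = 000000, weight = 0.
  m = 10 → c = 001001, weight = 2.
  m = 01 → c = 101010, weight = 3.
  m = 11 → c = 100011, weight = 3.
Tally weights:
  weight 0: 1 codewords.
  weight 2: 1 codewords.
  weight 3: 2 codewords.
Minimum distance d = smallest w > 0 with A_w > 0 = 2.
Sanity: Σ A_w = 4 = 2^2 = 4 ✓.


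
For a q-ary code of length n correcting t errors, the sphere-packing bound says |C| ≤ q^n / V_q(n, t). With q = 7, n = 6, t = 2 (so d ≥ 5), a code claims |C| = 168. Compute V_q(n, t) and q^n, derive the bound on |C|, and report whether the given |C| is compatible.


V_q(n, t) = 577, q^n = 117649, Hamming bound = 203, |C| = 168 ≤ bound (satisfied).

Step 1: Compute V_q(n, t) = Σ_{j=0}^2 C(n, j) (q−1)^j.
  j = 0: C(6,0)·(6)^0 = 1·1 = 1.
  j = 1: C(6,1)·(6)^1 = 6·6 = 36.
  j = 2: C(6,2)·(6)^2 = 15·36 = 540.
  V_q(n, t) = 1 + 36 + 540 = 577.
Step 2: q^n = 7^6 = 117649.
Step 3: Hamming bound ⌊q^n / V_q(n,t)⌋ = ⌊117649/577⌋ = 203.
Step 4: Compare |C| = 168 to 203: satisfied.
The claimed |C| lies below the Hamming bound.


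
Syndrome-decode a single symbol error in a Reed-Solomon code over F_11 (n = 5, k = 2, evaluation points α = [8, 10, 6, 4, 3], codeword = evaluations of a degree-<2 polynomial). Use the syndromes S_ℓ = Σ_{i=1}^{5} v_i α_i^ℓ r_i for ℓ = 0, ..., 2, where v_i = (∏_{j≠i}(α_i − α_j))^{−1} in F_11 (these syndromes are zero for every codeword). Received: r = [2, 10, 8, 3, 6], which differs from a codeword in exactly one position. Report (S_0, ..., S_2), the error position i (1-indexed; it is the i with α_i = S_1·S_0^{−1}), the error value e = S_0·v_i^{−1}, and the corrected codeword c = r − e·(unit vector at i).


S = (6, 5, 6), error at position 2, error magnitude e = 3, c = [2, 7, 8, 3, 6].

Step 1: column multipliers v_i = (∏_{j≠i}(α_i − α_j))^{−1} mod 11.
  i = 1 (α = 8): (8−10)(8−6)(8−4)(8−3) = (−2)·2·4·5 = −80 ≡ 8, so v_1 = 8^{−1} = 7 (mod 11).
  i = 2 (α = 10): (10−8)(10−6)(10−4)(10−3) = 2·4·6·7 = 336 ≡ 6, so v_2 = 6^{−1} = 2 (mod 11).
  i = 3 (α = 6): (6−8)(6−10)(6−4)(6−3) = (−2)·(−4)·2·3 = 48 ≡ 4, so v_3 = 4^{−1} = 3 (mod 11).
  i = 4 (α = 4): (4−8)(4−10)(4−6)(4−3) = (−4)·(−6)·(−2)·1 = −48 ≡ 7, so v_4 = 7^{−1} = 8 (mod 11).
  i = 5 (α = 3): (3−8)(3−10)(3−6)(3−4) = (−5)·(−7)·(−3)·(−1) = 105 ≡ 6, so v_5 = 6^{−1} = 2 (mod 11).
  v = [7, 2, 3, 8, 2].
Step 2: syndromes of r = [2, 10, 8, 3, 6] (all sums mod 11).
  S_0 = Σ v_i r_i = 7·2 + 2·10 + 3·8 + 8·3 + 2·6 = 94 ≡ 6.
  S_1 = Σ v_i α_i r_i = 7·8·2 + 2·10·10 + 3·6·8 + 8·4·3 + 2·3·6 = 588 ≡ 5.
  α_i^2 mod 11 = [9, 1, 3, 5, 9].
  S_2 = Σ v_i α_i^2 r_i = 7·9·2 + 2·1·10 + 3·3·8 + 8·5·3 + 2·9·6 = 446 ≡ 6.
  S = (6, 5, 6) ≠ 0, so r is not a codeword (an error is present).
Step 3: locate the error. For a single error e at position i, S_ℓ = v_i·e·α_i^ℓ, so α_err = S_1/S_0.
  S_0^{−1} = 6^{−1} = 2 (mod 11), so α_err = 5·2 = 10 ≡ 10 = α_2. Error position i = 2.
  Consistency check: S_2/S_1 = 6·9 = 54 ≡ 10 = α_err ✓ (single-error assumption holds).
Step 4: error magnitude e = S_0/v_2 = S_0·∏_{j≠2}(α_2 − α_j) = 6·6 = 36 ≡ 3 (mod 11).
Step 5: correct position 2: c_2 = r_2 − e = 10 − 3 ≡ 7 (mod 11). Hence c = [2, 7, 8, 3, 6].
  Check: interpolating c through the α_i gives m(x) = 4 + 8·x (degree < 2) with m(α_i) = c_i for every i, so c is indeed a codeword.


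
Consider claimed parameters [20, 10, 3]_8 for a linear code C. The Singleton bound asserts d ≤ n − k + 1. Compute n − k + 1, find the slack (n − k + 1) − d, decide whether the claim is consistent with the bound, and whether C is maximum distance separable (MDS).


Singleton RHS = n − k + 1 = 11, slack = 8, bound satisfied, not MDS.

Singleton bound: d ≤ n − k + 1.
Here n = 20, k = 10, so n − k + 1 = 11.
Given d = 3, check d ≤ 11: YES.
Slack = (n − k + 1) − d = 8.
The code is NOT MDS (slack = 8 > 0).
Description: the claimed parameters are [20, 10, 3]_8; such a code would be non-MDS.


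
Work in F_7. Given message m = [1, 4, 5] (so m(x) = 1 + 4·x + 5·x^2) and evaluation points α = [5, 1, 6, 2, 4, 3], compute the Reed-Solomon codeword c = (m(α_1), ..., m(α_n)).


c = [6, 3, 2, 1, 6, 2]

Message polynomial: m(x) = 1 + 4·x + 5·x^2 (mod 7).
For each evaluation point α_i, compute m(α_i) mod 7:
  α_1 = 5: Horner steps 5 → 1 → 6, so m(5) = 6.
  α_2 = 1: Horner steps 5 → 2 → 3, so m(1) = 3.
  α_3 = 6: Horner steps 5 → 6 → 2, so m(6) = 2.
  α_4 = 2: Horner steps 5 → 0 → 1, so m(2) = 1.
  α_5 = 4: Horner steps 5 → 3 → 6, so m(4) = 6.
  α_6 = 3: Horner steps 5 → 5 → 2, so m(3) = 2.
Codeword c = [6, 3, 2, 1, 6, 2] ∈ F_7^6.


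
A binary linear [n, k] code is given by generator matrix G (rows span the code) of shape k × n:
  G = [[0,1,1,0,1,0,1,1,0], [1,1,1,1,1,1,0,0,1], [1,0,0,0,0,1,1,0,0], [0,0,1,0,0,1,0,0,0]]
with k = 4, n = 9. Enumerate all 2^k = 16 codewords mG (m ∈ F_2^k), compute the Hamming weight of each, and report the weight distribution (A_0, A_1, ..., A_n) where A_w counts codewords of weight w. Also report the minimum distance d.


Weight distribution: A_0 = 1, A_2 = 1, A_3 = 3, A_4 = 1, A_5 = 4, A_6 = 5, A_7 = 1. Minimum distance d = 2.

Enumerate all 2^4 = 16 messages m ∈ F_2^4.
For each, compute codeword c = mG in F_2^9, then tally its weight.
  m = 0000 → c = 000000000, weight = 0.
  m = 1000 → c = 011010110, weight = 5.
  m = 0100 → c = 111111001, weight = 7.
  m = 1100 → c = 100101111, weight = 6.
  m = 0010 → c = 100001100, weight = 3.
  m = 1010 → c = 111011010, weight = 6.
  m = 0110 → c = 011110101, weight = 6.
  m = 1110 → c = 000100011, weight = 3.
  m = 0001 → c = 001001000, weight = 2.
  m = 1001 → c = 010011110, weight = 5.
  m = 0101 → c = 110110001, weight = 5.
  m = 1101 → c = 101100111, weight = 6.
  m = 0011 → c = 101000100, weight = 3.
  m = 1011 → c = 110010010, weight = 4.
  m = 0111 → c = 010111101, weight = 6.
  m = 1111 → c = 001101011, weight = 5.
Tally weights:
  weight 0: 1 codewords.
  weight 2: 1 codewords.
  weight 3: 3 codewords.
  weight 4: 1 codewords.
  weight 5: 4 codewords.
  weight 6: 5 codewords.
  weight 7: 1 codewords.
Minimum distance d = smallest w > 0 with A_w > 0 = 2.
Sanity: Σ A_w = 16 = 2^4 = 16 ✓.


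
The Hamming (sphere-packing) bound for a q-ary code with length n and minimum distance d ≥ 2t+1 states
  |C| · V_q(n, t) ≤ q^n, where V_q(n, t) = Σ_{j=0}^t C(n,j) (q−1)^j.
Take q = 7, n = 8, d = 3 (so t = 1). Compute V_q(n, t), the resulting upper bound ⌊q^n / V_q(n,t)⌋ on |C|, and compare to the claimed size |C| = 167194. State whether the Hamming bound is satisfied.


V_q(n, t) = 49, q^n = 5764801, Hamming bound = 117649, |C| = 167194 > bound (violated).

Step 1: Compute V_q(n, t) = Σ_{j=0}^1 C(n, j) (q−1)^j.
  j = 0: C(8,0)·(6)^0 = 1·1 = 1.
  j = 1: C(8,1)·(6)^1 = 8·6 = 48.
  V_q(n, t) = 1 + 48 = 49.
Step 2: q^n = 7^8 = 5764801.
Step 3: Hamming bound ⌊q^n / V_q(n,t)⌋ = ⌊5764801/49⌋ = 117649.
Step 4: Compare |C| = 167194 to 117649: violated.
The claimed |C| lies above the Hamming bound, so no 7-ary code of length 8 with d ≥ 3 can have 167194 codewords.


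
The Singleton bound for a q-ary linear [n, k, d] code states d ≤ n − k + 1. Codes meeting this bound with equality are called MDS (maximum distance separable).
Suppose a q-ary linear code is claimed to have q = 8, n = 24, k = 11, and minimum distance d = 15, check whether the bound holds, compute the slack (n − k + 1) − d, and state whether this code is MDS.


Singleton RHS = n − k + 1 = 14, slack = -1, bound violated (no such code; not MDS).

Singleton bound: d ≤ n − k + 1.
Here n = 24, k = 11, so n − k + 1 = 14.
Given d = 15, check d ≤ 14: NO.
Slack = (n − k + 1) − d = -1.
The slack is negative: d = 15 exceeds n − k + 1 = 14 by 1, so the Singleton bound is violated and no linear [24, 11, 15]_8 code can exist. In particular it is not MDS (MDS requires d = n − k + 1 exactly).
Description: the claimed parameters are [24, 11, 15]_8; such a code would be impossible (violates the Singleton bound).


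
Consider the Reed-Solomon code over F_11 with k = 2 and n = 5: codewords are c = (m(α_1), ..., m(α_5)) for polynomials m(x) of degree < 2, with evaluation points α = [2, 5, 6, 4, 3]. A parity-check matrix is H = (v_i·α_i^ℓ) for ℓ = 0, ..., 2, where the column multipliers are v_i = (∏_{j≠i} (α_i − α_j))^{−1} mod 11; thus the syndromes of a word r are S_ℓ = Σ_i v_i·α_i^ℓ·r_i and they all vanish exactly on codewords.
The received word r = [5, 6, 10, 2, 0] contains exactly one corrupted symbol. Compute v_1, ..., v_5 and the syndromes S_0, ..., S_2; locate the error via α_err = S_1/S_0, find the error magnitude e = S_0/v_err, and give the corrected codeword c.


S = (7, 10, 8), error at position 5, error magnitude e = 2, c = [5, 6, 10, 2, 9].

Step 1: column multipliers v_i = (∏_{j≠i}(α_i − α_j))^{−1} mod 11.
  i = 1 (α = 2): (2−5)(2−6)(2−4)(2−3) = (−3)·(−4)·(−2)·(−1) = 24 ≡ 2, so v_1 = 2^{−1} = 6 (mod 11).
  i = 2 (α = 5): (5−2)(5−6)(5−4)(5−3) = 3·(−1)·1·2 = −6 ≡ 5, so v_2 = 5^{−1} = 9 (mod 11).
  i = 3 (α = 6): (6−2)(6−5)(6−4)(6−3) = 4·1·2·3 = 24 ≡ 2, so v_3 = 2^{−1} = 6 (mod 11).
  i = 4 (α = 4): (4−2)(4−5)(4−6)(4−3) = 2·(−1)·(−2)·1 = 4 ≡ 4, so v_4 = 4^{−1} = 3 (mod 11).
  i = 5 (α = 3): (3−2)(3−5)(3−6)(3−4) = 1·(−2)·(−3)·(−1) = −6 ≡ 5, so v_5 = 5^{−1} = 9 (mod 11).
  v = [6, 9, 6, 3, 9].
Step 2: syndromes of r = [5, 6, 10, 2, 0] (all sums mod 11).
  S_0 = Σ v_i r_i = 6·5 + 9·6 + 6·10 + 3·2 + 9·0 = 150 ≡ 7.
  S_1 = Σ v_i α_i r_i = 6·2·5 + 9·5·6 + 6·6·10 + 3·4·2 + 9·3·0 = 714 ≡ 10.
  α_i^2 mod 11 = [4, 3, 3, 5, 9].
  S_2 = Σ v_i α_i^2 r_i = 6·4·5 + 9·3·6 + 6·3·10 + 3·5·2 + 9·9·0 = 492 ≡ 8.
  S = (7, 10, 8) ≠ 0, so r is not a codeword (an error is present).
Step 3: locate the error. For a single error e at position i, S_ℓ = v_i·e·α_i^ℓ, so α_err = S_1/S_0.
  S_0^{−1} = 7^{−1} = 8 (mod 11), so α_err = 10·8 = 80 ≡ 3 = α_5. Error position i = 5.
  Consistency check: S_2/S_1 = 8·10 = 80 ≡ 3 = α_err ✓ (single-error assumption holds).
Step 4: error magnitude e = S_0/v_5 = S_0·∏_{j≠5}(α_5 − α_j) = 7·5 = 35 ≡ 2 (mod 11).
Step 5: correct position 5: c_5 = r_5 − e = 0 − 2 ≡ 9 (mod 11). Hence c = [5, 6, 10, 2, 9].
  Check: interpolating c through the α_i gives m(x) = 8 + 4·x (degree < 2) with m(α_i) = c_i for every i, so c is indeed a codeword.


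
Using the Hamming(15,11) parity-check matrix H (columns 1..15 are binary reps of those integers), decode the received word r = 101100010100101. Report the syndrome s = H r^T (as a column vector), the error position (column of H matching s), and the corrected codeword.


s = (0, 1, 1, 0)^T, error position = 6, corrected codeword c = 101101010100101

Compute s = H r^T mod 2 one row at a time:
  s_1 = 1 + 0 + 1 + 0 + 0 + 1 + 0 + 1 = 4 ≡ 0 (mod 2).
  s_2 = 1 + 0 + 0 + 0 + 0 + 1 + 0 + 1 = 3 ≡ 1 (mod 2).
  s_3 = 0 + 1 + 0 + 0 + 1 + 0 + 0 + 1 = 3 ≡ 1 (mod 2).
  s_4 = 1 + 1 + 0 + 0 + 0 + 0 + 1 + 1 = 4 ≡ 0 (mod 2).
s = (0, 1, 1, 0)^T — this equals column 6 of H (binary 0110), so error is at position 6.
Correct: flip bit 6 of r = 101100010100101 to get c = 101101010100101.


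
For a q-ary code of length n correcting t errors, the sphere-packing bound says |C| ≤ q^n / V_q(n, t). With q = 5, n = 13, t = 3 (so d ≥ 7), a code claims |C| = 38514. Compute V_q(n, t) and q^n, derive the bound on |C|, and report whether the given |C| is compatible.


V_q(n, t) = 19605, q^n = 1220703125, Hamming bound = 62264, |C| = 38514 ≤ bound (satisfied).

Step 1: Compute V_q(n, t) = Σ_{j=0}^3 C(n, j) (q−1)^j.
  j = 0: C(13,0)·(4)^0 = 1·1 = 1.
  j = 1: C(13,1)·(4)^1 = 13·4 = 52.
  j = 2: C(13,2)·(4)^2 = 78·16 = 1248.
  j = 3: C(13,3)·(4)^3 = 286·64 = 18304.
  V_q(n, t) = 1 + 52 + 1248 + 18304 = 19605.
Step 2: q^n = 5^13 = 1220703125.
Step 3: Hamming bound ⌊q^n / V_q(n,t)⌋ = ⌊1220703125/19605⌋ = 62264.
Step 4: Compare |C| = 38514 to 62264: satisfied.
The claimed |C| lies below the Hamming bound.


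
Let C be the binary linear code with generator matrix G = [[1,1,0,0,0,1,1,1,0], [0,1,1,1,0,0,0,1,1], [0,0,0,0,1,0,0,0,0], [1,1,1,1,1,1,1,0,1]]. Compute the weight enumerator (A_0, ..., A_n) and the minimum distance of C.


Weight distribution: A_0 = 1, A_1 = 2, A_2 = 1, A_4 = 2, A_5 = 4, A_6 = 3, A_7 = 2, A_8 = 1. Minimum distance d = 1.

Enumerate all 2^4 = 16 messages m ∈ F_2^4.
For each, compute codeword c = mG in F_2^9, then tally its weight.
  m = 0000 → c = 000000000, weight = 0.
  m = 1000 → c = 110001110, weight = 5.
  m = 0100 → c = 011100011, weight = 5.
  m = 1100 → c = 101101101, weight = 6.
  m = 0010 → c = 000010000, weight = 1.
  m = 1010 → c = 110011110, weight = 6.
  m = 0110 → c = 011110011, weight = 6.
  m = 1110 → c = 101111101, weight = 7.
  m = 0001 → c = 111111101, weight = 8.
  m = 1001 → c = 001110011, weight = 5.
  m = 0101 → c = 100011110, weight = 5.
  m = 1101 → c = 010010000, weight = 2.
  m = 0011 → c = 111101101, weight = 7.
  m = 1011 → c = 001100011, weight = 4.
  m = 0111 → c = 100001110, weight = 4.
  m = 1111 → c = 010000000, weight = 1.
Tally weights:
  weight 0: 1 codewords.
  weight 1: 2 codewords.
  weight 2: 1 codewords.
  weight 4: 2 codewords.
  weight 5: 4 codewords.
  weight 6: 3 codewords.
  weight 7: 2 codewords.
  weight 8: 1 codewords.
Minimum distance d = smallest w > 0 with A_w > 0 = 1.
Sanity: Σ A_w = 16 = 2^4 = 16 ✓.


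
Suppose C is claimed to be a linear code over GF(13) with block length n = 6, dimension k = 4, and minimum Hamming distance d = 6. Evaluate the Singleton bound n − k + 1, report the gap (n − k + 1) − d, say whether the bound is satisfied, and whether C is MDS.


Singleton RHS = n − k + 1 = 3, slack = -3, bound violated (no such code; not MDS).

Singleton bound: d ≤ n − k + 1.
Here n = 6, k = 4, so n − k + 1 = 3.
Given d = 6, check d ≤ 3: NO.
Slack = (n − k + 1) − d = -3.
The slack is negative: d = 6 exceeds n − k + 1 = 3 by 3, so the Singleton bound is violated and no linear [6, 4, 6]_13 code can exist. In particular it is not MDS (MDS requires d = n − k + 1 exactly).
Description: the claimed parameters are [6, 4, 6]_13; such a code would be impossible (violates the Singleton bound).


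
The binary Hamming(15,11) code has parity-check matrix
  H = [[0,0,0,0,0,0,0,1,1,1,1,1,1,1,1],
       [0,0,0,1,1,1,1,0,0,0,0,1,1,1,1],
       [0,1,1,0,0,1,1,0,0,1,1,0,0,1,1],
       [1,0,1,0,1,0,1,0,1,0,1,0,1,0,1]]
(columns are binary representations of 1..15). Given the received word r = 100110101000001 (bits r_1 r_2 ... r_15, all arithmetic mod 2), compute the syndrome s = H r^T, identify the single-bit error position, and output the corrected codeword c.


s = (0, 0, 0, 1)^T, error position = 1, corrected codeword c = 000110101000001

Compute s = H r^T mod 2 one row at a time:
  s_1 = 0 + 1 + 0 + 0 + 0 + 0 + 0 + 1 = 2 ≡ 0 (mod 2).
  s_2 = 1 + 1 + 0 + 1 + 0 + 0 + 0 + 1 = 4 ≡ 0 (mod 2).
  s_3 = 0 + 0 + 0 + 1 + 0 + 0 + 0 + 1 = 2 ≡ 0 (mod 2).
  s_4 = 1 + 0 + 1 + 1 + 1 + 0 + 0 + 1 = 5 ≡ 1 (mod 2).
s = (0, 0, 0, 1)^T — this equals column 1 of H (binary 0001), so error is at position 1.
Correct: flip bit 1 of r = 100110101000001 to get c = 000110101000001.


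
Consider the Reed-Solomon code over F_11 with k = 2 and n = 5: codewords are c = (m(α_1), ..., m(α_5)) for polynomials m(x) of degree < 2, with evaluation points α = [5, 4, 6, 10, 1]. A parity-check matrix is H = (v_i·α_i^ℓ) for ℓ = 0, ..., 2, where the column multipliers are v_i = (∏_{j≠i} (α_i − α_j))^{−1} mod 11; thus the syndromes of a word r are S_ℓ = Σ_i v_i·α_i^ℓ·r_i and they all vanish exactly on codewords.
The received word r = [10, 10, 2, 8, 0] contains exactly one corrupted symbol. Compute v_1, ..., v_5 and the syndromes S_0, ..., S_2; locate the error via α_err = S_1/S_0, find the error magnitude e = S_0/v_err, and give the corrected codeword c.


S = (9, 1, 5), error at position 1, error magnitude e = 4, c = [6, 10, 2, 8, 0].

Step 1: column multipliers v_i = (∏_{j≠i}(α_i − α_j))^{−1} mod 11.
  i = 1 (α = 5): (5−4)(5−6)(5−10)(5−1) = 1·(−1)·(−5)·4 = 20 ≡ 9, so v_1 = 9^{−1} = 5 (mod 11).
  i = 2 (α = 4): (4−5)(4−6)(4−10)(4−1) = (−1)·(−2)·(−6)·3 = −36 ≡ 8, so v_2 = 8^{−1} = 7 (mod 11).
  i = 3 (α = 6): (6−5)(6−4)(6−10)(6−1) = 1·2·(−4)·5 = −40 ≡ 4, so v_3 = 4^{−1} = 3 (mod 11).
  i = 4 (α = 10): (10−5)(10−4)(10−6)(10−1) = 5·6·4·9 = 1080 ≡ 2, so v_4 = 2^{−1} = 6 (mod 11).
  i = 5 (α = 1): (1−5)(1−4)(1−6)(1−10) = (−4)·(−3)·(−5)·(−9) = 540 ≡ 1, so v_5 = 1^{−1} = 1 (mod 11).
  v = [5, 7, 3, 6, 1].
Step 2: syndromes of r = [10, 10, 2, 8, 0] (all sums mod 11).
  S_0 = Σ v_i r_i = 5·10 + 7·10 + 3·2 + 6·8 + 1·0 = 174 ≡ 9.
  S_1 = Σ v_i α_i r_i = 5·5·10 + 7·4·10 + 3·6·2 + 6·10·8 + 1·1·0 = 1046 ≡ 1.
  α_i^2 mod 11 = [3, 5, 3, 1, 1].
  S_2 = Σ v_i α_i^2 r_i = 5·3·10 + 7·5·10 + 3·3·2 + 6·1·8 + 1·1·0 = 566 ≡ 5.
  S = (9, 1, 5) ≠ 0, so r is not a codeword (an error is present).
Step 3: locate the error. For a single error e at position i, S_ℓ = v_i·e·α_i^ℓ, so α_err = S_1/S_0.
  S_0^{−1} = 9^{−1} = 5 (mod 11), so α_err = 1·5 = 5 ≡ 5 = α_1. Error position i = 1.
  Consistency check: S_2/S_1 = 5·1 = 5 ≡ 5 = α_err ✓ (single-error assumption holds).
Step 4: error magnitude e = S_0/v_1 = S_0·∏_{j≠1}(α_1 − α_j) = 9·9 = 81 ≡ 4 (mod 11).
Step 5: correct position 1: c_1 = r_1 − e = 10 − 4 ≡ 6 (mod 11). Hence c = [6, 10, 2, 8, 0].
  Check: interpolating c through the α_i gives m(x) = 4 + 7·x (degree < 2) with m(α_i) = c_i for every i, so c is indeed a codeword.


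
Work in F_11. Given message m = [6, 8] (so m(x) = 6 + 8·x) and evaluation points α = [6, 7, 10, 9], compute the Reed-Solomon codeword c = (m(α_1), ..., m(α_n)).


c = [10, 7, 9, 1]

Message polynomial: m(x) = 6 + 8·x (mod 11).
For each evaluation point α_i, compute m(α_i) mod 11:
  α_1 = 6: Horner steps 8 → 10, so m(6) = 10.
  α_2 = 7: Horner steps 8 → 7, so m(7) = 7.
  α_3 = 10: Horner steps 8 → 9, so m(10) = 9.
  α_4 = 9: Horner steps 8 → 1, so m(9) = 1.
Codeword c = [10, 7, 9, 1] ∈ F_11^4.


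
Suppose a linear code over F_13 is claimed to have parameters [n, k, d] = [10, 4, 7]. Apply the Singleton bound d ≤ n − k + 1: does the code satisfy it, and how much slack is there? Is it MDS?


Singleton RHS = n − k + 1 = 7, slack = 0, bound satisfied, MDS.

Singleton bound: d ≤ n − k + 1.
Here n = 10, k = 4, so n − k + 1 = 7.
Given d = 7, check d ≤ 7: YES.
Slack = (n − k + 1) − d = 0.
The code is MDS (slack = 0).
Description: the claimed parameters are [10, 4, 7]_13; such a code would be MDS (meets Singleton bound).


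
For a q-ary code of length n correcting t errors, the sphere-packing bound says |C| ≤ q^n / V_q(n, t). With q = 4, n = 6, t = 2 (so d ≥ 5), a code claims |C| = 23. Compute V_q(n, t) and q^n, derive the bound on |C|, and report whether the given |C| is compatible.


V_q(n, t) = 154, q^n = 4096, Hamming bound = 26, |C| = 23 ≤ bound (satisfied).

Step 1: Compute V_q(n, t) = Σ_{j=0}^2 C(n, j) (q−1)^j.
  j = 0: C(6,0)·(3)^0 = 1·1 = 1.
  j = 1: C(6,1)·(3)^1 = 6·3 = 18.
  j = 2: C(6,2)·(3)^2 = 15·9 = 135.
  V_q(n, t) = 1 + 18 + 135 = 154.
Step 2: q^n = 4^6 = 4096.
Step 3: Hamming bound ⌊q^n / V_q(n,t)⌋ = ⌊4096/154⌋ = 26.
Step 4: Compare |C| = 23 to 26: satisfied.
The claimed |C| lies below the Hamming bound.


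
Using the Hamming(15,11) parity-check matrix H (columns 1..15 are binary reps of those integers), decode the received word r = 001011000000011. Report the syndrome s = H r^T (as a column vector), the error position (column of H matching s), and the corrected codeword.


s = (0, 0, 0, 1)^T, error position = 1, corrected codeword c = 101011000000011

Compute s = H r^T mod 2 one row at a time:
  s_1 = 0 + 0 + 0 + 0 + 0 + 0 + 1 + 1 = 2 ≡ 0 (mod 2).
  s_2 = 0 + 1 + 1 + 0 + 0 + 0 + 1 + 1 = 4 ≡ 0 (mod 2).
  s_3 = 0 + 1 + 1 + 0 + 0 + 0 + 1 + 1 = 4 ≡ 0 (mod 2).
  s_4 = 0 + 1 + 1 + 0 + 0 + 0 + 0 + 1 = 3 ≡ 1 (mod 2).
s = (0, 0, 0, 1)^T — this equals column 1 of H (binary 0001), so error is at position 1.
Correct: flip bit 1 of r = 001011000000011 to get c = 101011000000011.


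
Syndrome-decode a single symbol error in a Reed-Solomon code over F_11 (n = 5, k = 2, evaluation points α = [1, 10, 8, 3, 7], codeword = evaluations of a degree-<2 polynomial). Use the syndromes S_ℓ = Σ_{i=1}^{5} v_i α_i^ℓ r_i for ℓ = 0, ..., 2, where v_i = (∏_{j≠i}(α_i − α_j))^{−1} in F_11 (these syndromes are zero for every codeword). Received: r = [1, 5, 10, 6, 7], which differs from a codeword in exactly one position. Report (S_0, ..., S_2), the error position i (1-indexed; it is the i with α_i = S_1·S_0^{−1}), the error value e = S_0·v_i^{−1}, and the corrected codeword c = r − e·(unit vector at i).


S = (7, 7, 7), error at position 1, error magnitude e = 1, c = [0, 5, 10, 6, 7].

Step 1: column multipliers v_i = (∏_{j≠i}(α_i − α_j))^{−1} mod 11.
  i = 1 (α = 1): (1−10)(1−8)(1−3)(1−7) = (−9)·(−7)·(−2)·(−6) = 756 ≡ 8, so v_1 = 8^{−1} = 7 (mod 11).
  i = 2 (α = 10): (10−1)(10−8)(10−3)(10−7) = 9·2·7·3 = 378 ≡ 4, so v_2 = 4^{−1} = 3 (mod 11).
  i = 3 (α = 8): (8−1)(8−10)(8−3)(8−7) = 7·(−2)·5·1 = −70 ≡ 7, so v_3 = 7^{−1} = 8 (mod 11).
  i = 4 (α = 3): (3−1)(3−10)(3−8)(3−7) = 2·(−7)·(−5)·(−4) = −280 ≡ 6, so v_4 = 6^{−1} = 2 (mod 11).
  i = 5 (α = 7): (7−1)(7−10)(7−8)(7−3) = 6·(−3)·(−1)·4 = 72 ≡ 6, so v_5 = 6^{−1} = 2 (mod 11).
  v = [7, 3, 8, 2, 2].
Step 2: syndromes of r = [1, 5, 10, 6, 7] (all sums mod 11).
  S_0 = Σ v_i r_i = 7·1 + 3·5 + 8·10 + 2·6 + 2·7 = 128 ≡ 7.
  S_1 = Σ v_i α_i r_i = 7·1·1 + 3·10·5 + 8·8·10 + 2·3·6 + 2·7·7 = 931 ≡ 7.
  α_i^2 mod 11 = [1, 1, 9, 9, 5].
  S_2 = Σ v_i α_i^2 r_i = 7·1·1 + 3·1·5 + 8·9·10 + 2·9·6 + 2·5·7 = 920 ≡ 7.
  S = (7, 7, 7) ≠ 0, so r is not a codeword (an error is present).
Step 3: locate the error. For a single error e at position i, S_ℓ = v_i·e·α_i^ℓ, so α_err = S_1/S_0.
  S_0^{−1} = 7^{−1} = 8 (mod 11), so α_err = 7·8 = 56 ≡ 1 = α_1. Error position i = 1.
  Consistency check: S_2/S_1 = 7·8 = 56 ≡ 1 = α_err ✓ (single-error assumption holds).
Step 4: error magnitude e = S_0/v_1 = S_0·∏_{j≠1}(α_1 − α_j) = 7·8 = 56 ≡ 1 (mod 11).
Step 5: correct position 1: c_1 = r_1 − e = 1 − 1 ≡ 0 (mod 11). Hence c = [0, 5, 10, 6, 7].
  Check: interpolating c through the α_i gives m(x) = 8 + 3·x (degree < 2) with m(α_i) = c_i for every i, so c is indeed a codeword.


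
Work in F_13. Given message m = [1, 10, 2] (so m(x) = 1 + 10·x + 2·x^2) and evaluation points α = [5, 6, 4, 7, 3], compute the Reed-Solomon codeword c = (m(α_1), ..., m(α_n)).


c = [10, 3, 8, 0, 10]

Message polynomial: m(x) = 1 + 10·x + 2·x^2 (mod 13).
For each evaluation point α_i, compute m(α_i) mod 13:
  α_1 = 5: Horner steps 2 → 7 → 10, so m(5) = 10.
  α_2 = 6: Horner steps 2 → 9 → 3, so m(6) = 3.
  α_3 = 4: Horner steps 2 → 5 → 8, so m(4) = 8.
  α_4 = 7: Horner steps 2 → 11 → 0, so m(7) = 0.
  α_5 = 3: Horner steps 2 → 3 → 10, so m(3) = 10.
Codeword c = [10, 3, 8, 0, 10] ∈ F_13^5.


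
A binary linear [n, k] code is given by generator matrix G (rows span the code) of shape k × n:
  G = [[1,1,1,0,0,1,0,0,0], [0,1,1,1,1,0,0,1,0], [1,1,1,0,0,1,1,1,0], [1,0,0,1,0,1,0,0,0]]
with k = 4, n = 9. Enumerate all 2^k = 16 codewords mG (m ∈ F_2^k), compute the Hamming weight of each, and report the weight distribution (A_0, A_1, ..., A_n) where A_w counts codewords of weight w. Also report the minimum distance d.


Weight distribution: A_0 = 1, A_2 = 3, A_3 = 2, A_4 = 1, A_5 = 6, A_6 = 3. Minimum distance d = 2.

Enumerate all 2^4 = 16 messages m ∈ F_2^4.
For each, compute codeword c = mG in F_2^9, then tally its weight.
  m = 0000 → c = 000000000, weight = 0.
  m = 1000 → c = 111001000, weight = 4.
  m = 0100 → c = 011110010, weight = 5.
  m = 1100 → c = 100111010, weight = 5.
  m = 0010 → c = 111001110, weight = 6.
  m = 1010 → c = 000000110, weight = 2.
  m = 0110 → c = 100111100, weight = 5.
  m = 1110 → c = 011110100, weight = 5.
  m = 0001 → c = 100101000, weight = 3.
  m = 1001 → c = 011100000, weight = 3.
  m = 0101 → c = 111011010, weight = 6.
  m = 1101 → c = 000010010, weight = 2.
  m = 0011 → c = 011100110, weight = 5.
  m = 1011 → c = 100101110, weight = 5.
  m = 0111 → c = 000010100, weight = 2.
  m = 1111 → c = 111011100, weight = 6.
Tally weights:
  weight 0: 1 codewords.
  weight 2: 3 codewords.
  weight 3: 2 codewords.
  weight 4: 1 codewords.
  weight 5: 6 codewords.
  weight 6: 3 codewords.
Minimum distance d = smallest w > 0 with A_w > 0 = 2.
Sanity: Σ A_w = 16 = 2^4 = 16 ✓.


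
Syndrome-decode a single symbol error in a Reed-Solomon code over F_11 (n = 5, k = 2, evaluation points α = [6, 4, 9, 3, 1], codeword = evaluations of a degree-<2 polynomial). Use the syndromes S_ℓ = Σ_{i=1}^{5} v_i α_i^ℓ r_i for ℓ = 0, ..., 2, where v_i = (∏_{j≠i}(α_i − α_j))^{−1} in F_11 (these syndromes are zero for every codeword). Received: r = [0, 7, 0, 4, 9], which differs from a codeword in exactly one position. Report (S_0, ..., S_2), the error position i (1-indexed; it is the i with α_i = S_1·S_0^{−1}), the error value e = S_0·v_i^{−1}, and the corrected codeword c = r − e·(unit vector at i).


S = (1, 6, 3), error at position 1, error magnitude e = 9, c = [2, 7, 0, 4, 9].

Step 1: column multipliers v_i = (∏_{j≠i}(α_i − α_j))^{−1} mod 11.
  i = 1 (α = 6): (6−4)(6−9)(6−3)(6−1) = 2·(−3)·3·5 = −90 ≡ 9, so v_1 = 9^{−1} = 5 (mod 11).
  i = 2 (α = 4): (4−6)(4−9)(4−3)(4−1) = (−2)·(−5)·1·3 = 30 ≡ 8, so v_2 = 8^{−1} = 7 (mod 11).
  i = 3 (α = 9): (9−6)(9−4)(9−3)(9−1) = 3·5·6·8 = 720 ≡ 5, so v_3 = 5^{−1} = 9 (mod 11).
  i = 4 (α = 3): (3−6)(3−4)(3−9)(3−1) = (−3)·(−1)·(−6)·2 = −36 ≡ 8, so v_4 = 8^{−1} = 7 (mod 11).
  i = 5 (α = 1): (1−6)(1−4)(1−9)(1−3) = (−5)·(−3)·(−8)·(−2) = 240 ≡ 9, so v_5 = 9^{−1} = 5 (mod 11).
  v = [5, 7, 9, 7, 5].
Step 2: syndromes of r = [0, 7, 0, 4, 9] (all sums mod 11).
  S_0 = Σ v_i r_i = 5·0 + 7·7 + 9·0 + 7·4 + 5·9 = 122 ≡ 1.
  S_1 = Σ v_i α_i r_i = 5·6·0 + 7·4·7 + 9·9·0 + 7·3·4 + 5·1·9 = 325 ≡ 6.
  α_i^2 mod 11 = [3, 5, 4, 9, 1].
  S_2 = Σ v_i α_i^2 r_i = 5·3·0 + 7·5·7 + 9·4·0 + 7·9·4 + 5·1·9 = 542 ≡ 3.
  S = (1, 6, 3) ≠ 0, so r is not a codeword (an error is present).
Step 3: locate the error. For a single error e at position i, S_ℓ = v_i·e·α_i^ℓ, so α_err = S_1/S_0.
  S_0^{−1} = 1^{−1} = 1 (mod 11), so α_err = 6·1 = 6 ≡ 6 = α_1. Error position i = 1.
  Consistency check: S_2/S_1 = 3·2 = 6 ≡ 6 = α_err ✓ (single-error assumption holds).
Step 4: error magnitude e = S_0/v_1 = S_0·∏_{j≠1}(α_1 − α_j) = 1·9 = 9 ≡ 9 (mod 11).
Step 5: correct position 1: c_1 = r_1 − e = 0 − 9 ≡ 2 (mod 11). Hence c = [2, 7, 0, 4, 9].
  Check: interpolating c through the α_i gives m(x) = 6 + 3·x (degree < 2) with m(α_i) = c_i for every i, so c is indeed a codeword.
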